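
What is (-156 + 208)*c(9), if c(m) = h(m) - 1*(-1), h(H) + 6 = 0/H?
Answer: -260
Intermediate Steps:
h(H) = -6 (h(H) = -6 + 0/H = -6 + 0 = -6)
c(m) = -5 (c(m) = -6 - 1*(-1) = -6 + 1 = -5)
(-156 + 208)*c(9) = (-156 + 208)*(-5) = 52*(-5) = -260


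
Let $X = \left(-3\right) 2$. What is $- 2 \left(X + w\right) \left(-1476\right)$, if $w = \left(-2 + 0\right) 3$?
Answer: $-35424$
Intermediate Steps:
$w = -6$ ($w = \left(-2\right) 3 = -6$)
$X = -6$
$- 2 \left(X + w\right) \left(-1476\right) = - 2 \left(-6 - 6\right) \left(-1476\right) = \left(-2\right) \left(-12\right) \left(-1476\right) = 24 \left(-1476\right) = -35424$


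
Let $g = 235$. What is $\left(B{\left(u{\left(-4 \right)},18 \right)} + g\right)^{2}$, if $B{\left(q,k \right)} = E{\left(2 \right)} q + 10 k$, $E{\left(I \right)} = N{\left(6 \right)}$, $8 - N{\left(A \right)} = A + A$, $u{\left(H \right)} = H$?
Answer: $185761$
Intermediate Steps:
$N{\left(A \right)} = 8 - 2 A$ ($N{\left(A \right)} = 8 - \left(A + A\right) = 8 - 2 A$)
$E{\left(I \right)} = -4$ ($E{\left(I \right)} = 8 - 12 = -4$)
$B{\left(q,k \right)} = - 4 q + 10 k$
$\left(B{\left(u{\left(-4 \right)},18 \right)} + g\right)^{2} = \left(\left(\left(-4\right) \left(-4\right) + 10 \cdot 18\right) + 235\right)^{2} = \left(\left(16 + 180\right) + 235\right)^{2} = \left(196 + 235\right)^{2} = 431^{2} = 185761$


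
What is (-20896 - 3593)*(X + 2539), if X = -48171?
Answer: 1117482048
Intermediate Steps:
(-20896 - 3593)*(X + 2539) = (-20896 - 3593)*(-48171 + 2539) = -24489*(-45632) = 1117482048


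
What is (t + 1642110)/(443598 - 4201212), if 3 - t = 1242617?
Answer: -199748/1878807 ≈ -0.10632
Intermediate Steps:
t = -1242614 (t = 3 - 1*1242617 = 3 - 1242617 = -1242614)
(t + 1642110)/(443598 - 4201212) = (-1242614 + 1642110)/(443598 - 4201212) = 399496/(-3757614) = 399496*(-1/3757614) = -199748/1878807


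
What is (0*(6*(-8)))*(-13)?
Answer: 0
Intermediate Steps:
(0*(6*(-8)))*(-13) = (0*(-48))*(-13) = 0*(-13) = 0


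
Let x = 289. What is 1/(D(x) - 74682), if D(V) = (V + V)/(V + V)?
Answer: -1/74681 ≈ -1.3390e-5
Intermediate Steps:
D(V) = 1 (D(V) = (2*V)/((2*V)) = (2*V)*(1/(2*V)) = 1)
1/(D(x) - 74682) = 1/(1 - 74682) = 1/(-74681) = -1/74681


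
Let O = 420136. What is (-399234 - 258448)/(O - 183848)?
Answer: -328841/118144 ≈ -2.7834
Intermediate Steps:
(-399234 - 258448)/(O - 183848) = (-399234 - 258448)/(420136 - 183848) = -657682/236288 = -657682*1/236288 = -328841/118144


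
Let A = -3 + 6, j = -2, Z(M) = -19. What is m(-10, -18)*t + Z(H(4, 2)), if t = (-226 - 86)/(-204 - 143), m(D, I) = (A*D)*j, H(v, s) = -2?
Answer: 12127/347 ≈ 34.948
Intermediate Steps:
A = 3
m(D, I) = -6*D (m(D, I) = (3*D)*(-2) = -6*D)
t = 312/347 (t = -312/(-347) = -312*(-1/347) = 312/347 ≈ 0.89914)
m(-10, -18)*t + Z(H(4, 2)) = -6*(-10)*(312/347) - 19 = 60*(312/347) - 19 = 18720/347 - 19 = 12127/347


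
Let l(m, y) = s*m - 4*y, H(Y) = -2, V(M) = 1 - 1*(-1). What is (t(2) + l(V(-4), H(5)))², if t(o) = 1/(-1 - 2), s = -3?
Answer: 25/9 ≈ 2.7778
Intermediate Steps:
V(M) = 2 (V(M) = 1 + 1 = 2)
l(m, y) = -4*y - 3*m (l(m, y) = -3*m - 4*y = -4*y - 3*m)
t(o) = -⅓ (t(o) = 1/(-3) = -⅓)
(t(2) + l(V(-4), H(5)))² = (-⅓ + (-4*(-2) - 3*2))² = (-⅓ + (8 - 6))² = (-⅓ + 2)² = (5/3)² = 25/9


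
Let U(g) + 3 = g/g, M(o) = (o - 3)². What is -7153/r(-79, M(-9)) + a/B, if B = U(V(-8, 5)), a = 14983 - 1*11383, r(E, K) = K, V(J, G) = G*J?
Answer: -266353/144 ≈ -1849.7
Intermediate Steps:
M(o) = (-3 + o)²
a = 3600 (a = 14983 - 11383 = 3600)
U(g) = -2 (U(g) = -3 + g/g = -3 + 1 = -2)
B = -2
-7153/r(-79, M(-9)) + a/B = -7153/(-3 - 9)² + 3600/(-2) = -7153/((-12)²) + 3600*(-½) = -7153/144 - 1800 = -266353/144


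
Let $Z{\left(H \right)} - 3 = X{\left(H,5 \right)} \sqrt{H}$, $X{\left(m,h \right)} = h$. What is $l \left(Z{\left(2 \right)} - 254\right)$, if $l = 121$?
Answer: $-30371 + 605 \sqrt{2} \approx -29515.0$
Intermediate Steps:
$Z{\left(H \right)} = 3 + 5 \sqrt{H}$
$l \left(Z{\left(2 \right)} - 254\right) = 121 \left(\left(3 + 5 \sqrt{2}\right) - 254\right) = 121 \left(-251 + 5 \sqrt{2}\right) = -30371 + 605 \sqrt{2}$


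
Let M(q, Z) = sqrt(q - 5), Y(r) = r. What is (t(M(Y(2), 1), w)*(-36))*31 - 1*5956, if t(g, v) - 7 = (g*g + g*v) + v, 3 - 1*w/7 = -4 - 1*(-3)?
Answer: -41668 - 31248*I*sqrt(3) ≈ -41668.0 - 54123.0*I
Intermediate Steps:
M(q, Z) = sqrt(-5 + q)
w = 28 (w = 21 - 7*(-4 - 1*(-3)) = 21 - 7*(-4 + 3) = 21 - 7*(-1) = 21 + 7 = 28)
t(g, v) = 7 + v + g**2 + g*v (t(g, v) = 7 + ((g*g + g*v) + v) = 7 + ((g**2 + g*v) + v) = 7 + (v + g**2 + g*v) = 7 + v + g**2 + g*v)
(t(M(Y(2), 1), w)*(-36))*31 - 1*5956 = ((7 + 28 + (sqrt(-5 + 2))**2 + sqrt(-5 + 2)*28)*(-36))*31 - 1*5956 = ((7 + 28 + (sqrt(-3))**2 + sqrt(-3)*28)*(-36))*31 - 5956 = ((7 + 28 + (I*sqrt(3))**2 + (I*sqrt(3))*28)*(-36))*31 - 5956 = ((7 + 28 - 3 + 28*I*sqrt(3))*(-36))*31 - 5956 = ((32 + 28*I*sqrt(3))*(-36))*31 - 5956 = (-1152 - 1008*I*sqrt(3))*31 - 5956 = (-35712 - 31248*I*sqrt(3)) - 5956 = -41668 - 31248*I*sqrt(3)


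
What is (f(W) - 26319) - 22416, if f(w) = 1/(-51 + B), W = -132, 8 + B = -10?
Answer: -3362716/69 ≈ -48735.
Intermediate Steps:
B = -18 (B = -8 - 10 = -18)
f(w) = -1/69 (f(w) = 1/(-51 - 18) = 1/(-69) = -1/69)
(f(W) - 26319) - 22416 = (-1/69 - 26319) - 22416 = -1816012/69 - 22416 = -3362716/69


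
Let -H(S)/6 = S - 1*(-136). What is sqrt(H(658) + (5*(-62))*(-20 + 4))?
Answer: 14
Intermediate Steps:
H(S) = -816 - 6*S (H(S) = -6*(S - 1*(-136)) = -6*(S + 136) = -6*(136 + S) = -816 - 6*S)
sqrt(H(658) + (5*(-62))*(-20 + 4)) = sqrt((-816 - 6*658) + (5*(-62))*(-20 + 4)) = sqrt((-816 - 3948) - 310*(-16)) = sqrt(-4764 + 4960) = sqrt(196) = 14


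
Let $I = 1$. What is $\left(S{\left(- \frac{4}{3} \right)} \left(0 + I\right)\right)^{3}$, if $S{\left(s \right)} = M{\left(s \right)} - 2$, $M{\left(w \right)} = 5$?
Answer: $27$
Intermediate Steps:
$S{\left(s \right)} = 3$ ($S{\left(s \right)} = 5 - 2 = 3$)
$\left(S{\left(- \frac{4}{3} \right)} \left(0 + I\right)\right)^{3} = \left(3 \left(0 + 1\right)\right)^{3} = \left(3 \cdot 1\right)^{3} = 3^{3} = 27$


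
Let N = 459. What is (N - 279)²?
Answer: 32400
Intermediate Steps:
(N - 279)² = (459 - 279)² = 180² = 32400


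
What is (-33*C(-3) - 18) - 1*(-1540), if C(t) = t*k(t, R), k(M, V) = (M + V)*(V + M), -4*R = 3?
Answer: 46627/16 ≈ 2914.2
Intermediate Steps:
R = -¾ (R = -¼*3 = -¾ ≈ -0.75000)
k(M, V) = (M + V)² (k(M, V) = (M + V)*(M + V) = (M + V)²)
C(t) = t*(-¾ + t)² (C(t) = t*(t - ¾)² = t*(-¾ + t)²)
(-33*C(-3) - 18) - 1*(-1540) = (-33*(-3)*(-3 + 4*(-3))²/16 - 18) - 1*(-1540) = (-33*(-3)*(-3 - 12)²/16 - 18) + 1540 = (-33*(-3)*(-15)²/16 - 18) + 1540 = (-33*(-3)*225/16 - 18) + 1540 = (-33*(-675/16) - 18) + 1540 = (22275/16 - 18) + 1540 = 21987/16 + 1540 = 46627/16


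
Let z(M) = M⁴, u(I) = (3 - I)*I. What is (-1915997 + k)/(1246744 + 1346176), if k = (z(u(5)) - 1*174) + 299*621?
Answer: -430123/648230 ≈ -0.66353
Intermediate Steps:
u(I) = I*(3 - I)
k = 195505 (k = ((5*(3 - 1*5))⁴ - 1*174) + 299*621 = ((5*(3 - 5))⁴ - 174) + 185679 = ((5*(-2))⁴ - 174) + 185679 = ((-10)⁴ - 174) + 185679 = (10000 - 174) + 185679 = 9826 + 185679 = 195505)
(-1915997 + k)/(1246744 + 1346176) = (-1915997 + 195505)/(1246744 + 1346176) = -1720492/2592920 = -1720492*1/2592920 = -430123/648230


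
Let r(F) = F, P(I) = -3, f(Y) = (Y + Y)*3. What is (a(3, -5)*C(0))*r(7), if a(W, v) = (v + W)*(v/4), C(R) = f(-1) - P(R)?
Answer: -105/2 ≈ -52.500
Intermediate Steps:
f(Y) = 6*Y (f(Y) = (2*Y)*3 = 6*Y)
C(R) = -3 (C(R) = 6*(-1) - 1*(-3) = -6 + 3 = -3)
a(W, v) = v*(W + v)/4 (a(W, v) = (W + v)*(v*(¼)) = (W + v)*(v/4) = v*(W + v)/4)
(a(3, -5)*C(0))*r(7) = (((¼)*(-5)*(3 - 5))*(-3))*7 = (((¼)*(-5)*(-2))*(-3))*7 = ((5/2)*(-3))*7 = -15/2*7 = -105/2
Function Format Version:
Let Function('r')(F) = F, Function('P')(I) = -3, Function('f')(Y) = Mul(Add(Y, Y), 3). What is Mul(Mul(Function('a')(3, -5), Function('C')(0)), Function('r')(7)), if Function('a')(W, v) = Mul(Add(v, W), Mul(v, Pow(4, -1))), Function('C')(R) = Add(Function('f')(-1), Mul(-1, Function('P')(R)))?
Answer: Rational(-105, 2) ≈ -52.500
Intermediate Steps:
Function('f')(Y) = Mul(6, Y) (Function('f')(Y) = Mul(Mul(2, Y), 3) = Mul(6, Y))
Function('C')(R) = -3 (Function('C')(R) = Add(Mul(6, -1), Mul(-1, -3)) = Add(-6, 3) = -3)
Function('a')(W, v) = Mul(Rational(1, 4), v, Add(W, v)) (Function('a')(W, v) = Mul(Add(W, v), Mul(v, Rational(1, 4))) = Mul(Add(W, v), Mul(Rational(1, 4), v)) = Mul(Rational(1, 4), v, Add(W, v)))
Mul(Mul(Function('a')(3, -5), Function('C')(0)), Function('r')(7)) = Mul(Mul(Mul(Rational(1, 4), -5, Add(3, -5)), -3), 7) = Mul(Mul(Mul(Rational(1, 4), -5, -2), -3), 7) = Mul(Mul(Rational(5, 2), -3), 7) = Mul(Rational(-15, 2), 7) = Rational(-105, 2)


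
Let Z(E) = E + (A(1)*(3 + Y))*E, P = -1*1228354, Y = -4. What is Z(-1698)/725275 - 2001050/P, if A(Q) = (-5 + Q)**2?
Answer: 148259771513/89089444735 ≈ 1.6642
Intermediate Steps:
P = -1228354
Z(E) = -15*E (Z(E) = E + ((-5 + 1)**2*(3 - 4))*E = E + ((-4)**2*(-1))*E = E + (16*(-1))*E = E - 16*E = -15*E)
Z(-1698)/725275 - 2001050/P = -15*(-1698)/725275 - 2001050/(-1228354) = 25470*(1/725275) - 2001050*(-1/1228354) = 5094/145055 + 1000525/614177 = 148259771513/89089444735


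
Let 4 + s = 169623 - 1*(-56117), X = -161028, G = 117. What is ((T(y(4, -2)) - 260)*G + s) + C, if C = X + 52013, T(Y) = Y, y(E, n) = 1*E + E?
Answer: 87237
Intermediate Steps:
y(E, n) = 2*E (y(E, n) = E + E = 2*E)
s = 225736 (s = -4 + (169623 - 1*(-56117)) = -4 + (169623 + 56117) = -4 + 225740 = 225736)
C = -109015 (C = -161028 + 52013 = -109015)
((T(y(4, -2)) - 260)*G + s) + C = ((2*4 - 260)*117 + 225736) - 109015 = ((8 - 260)*117 + 225736) - 109015 = (-252*117 + 225736) - 109015 = (-29484 + 225736) - 109015 = 196252 - 109015 = 87237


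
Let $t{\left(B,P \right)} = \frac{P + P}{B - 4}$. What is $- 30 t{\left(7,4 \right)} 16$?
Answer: $-1280$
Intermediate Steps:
$t{\left(B,P \right)} = \frac{2 P}{-4 + B}$
$- 30 t{\left(7,4 \right)} 16 = - 30 \cdot 2 \cdot 4 \frac{1}{-4 + 7} \cdot 16 = - 30 \cdot 2 \cdot 4 \cdot \frac{1}{3} \cdot 16 = \left(-30\right) \frac{8}{3} \cdot 16 = \left(-80\right) 16 = -1280$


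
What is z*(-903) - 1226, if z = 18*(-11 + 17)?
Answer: -98750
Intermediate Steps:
z = 108 (z = 18*6 = 108)
z*(-903) - 1226 = 108*(-903) - 1226 = -97524 - 1226 = -98750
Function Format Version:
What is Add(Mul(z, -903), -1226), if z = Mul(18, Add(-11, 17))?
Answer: -98750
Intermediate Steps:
z = 108 (z = Mul(18, 6) = 108)
Add(Mul(z, -903), -1226) = Add(Mul(108, -903), -1226) = Add(-97524, -1226) = -98750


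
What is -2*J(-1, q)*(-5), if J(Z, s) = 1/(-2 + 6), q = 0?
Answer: 5/2 ≈ 2.5000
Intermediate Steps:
J(Z, s) = ¼ (J(Z, s) = 1/4 = ¼)
-2*J(-1, q)*(-5) = -2*¼*(-5) = -½*(-5) = 5/2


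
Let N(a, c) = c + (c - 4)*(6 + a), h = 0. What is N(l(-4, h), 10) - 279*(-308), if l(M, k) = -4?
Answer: 85954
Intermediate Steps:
N(a, c) = c + (-4 + c)*(6 + a)
N(l(-4, h), 10) - 279*(-308) = (-24 - 4*(-4) + 7*10 - 4*10) - 279*(-308) = (-24 + 16 + 70 - 40) + 85932 = 22 + 85932 = 85954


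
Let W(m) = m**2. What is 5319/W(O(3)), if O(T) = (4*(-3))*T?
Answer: 197/48 ≈ 4.1042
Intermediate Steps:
O(T) = -12*T
5319/W(O(3)) = 5319/((-12*3)**2) = 5319/((-36)**2) = 5319/1296 = 5319*(1/1296) = 197/48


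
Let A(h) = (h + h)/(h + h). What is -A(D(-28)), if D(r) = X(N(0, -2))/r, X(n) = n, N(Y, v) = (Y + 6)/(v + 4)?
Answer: -1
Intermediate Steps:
N(Y, v) = (6 + Y)/(4 + v)
D(r) = 3/r (D(r) = ((6 + 0)/(4 - 2))/r = (6/2)/r = ((1/2)*6)/r = 3/r)
A(h) = 1 (A(h) = (2*h)/((2*h)) = (2*h)*(1/(2*h)) = 1)
-A(D(-28)) = -1*1 = -1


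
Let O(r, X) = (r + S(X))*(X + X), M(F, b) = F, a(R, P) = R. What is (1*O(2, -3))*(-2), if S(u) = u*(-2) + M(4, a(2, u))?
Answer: 144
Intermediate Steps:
S(u) = 4 - 2*u (S(u) = u*(-2) + 4 = -2*u + 4 = 4 - 2*u)
O(r, X) = 2*X*(4 + r - 2*X) (O(r, X) = (r + (4 - 2*X))*(X + X) = (4 + r - 2*X)*(2*X) = 2*X*(4 + r - 2*X))
(1*O(2, -3))*(-2) = (1*(2*(-3)*(4 + 2 - 2*(-3))))*(-2) = (1*(2*(-3)*(4 + 2 + 6)))*(-2) = (1*(2*(-3)*12))*(-2) = (1*(-72))*(-2) = -72*(-2) = 144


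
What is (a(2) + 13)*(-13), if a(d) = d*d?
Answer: -221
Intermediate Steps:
a(d) = d²
(a(2) + 13)*(-13) = (2² + 13)*(-13) = (4 + 13)*(-13) = 17*(-13) = -221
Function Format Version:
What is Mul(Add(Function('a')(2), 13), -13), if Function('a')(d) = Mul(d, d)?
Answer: -221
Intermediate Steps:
Function('a')(d) = Pow(d, 2)
Mul(Add(Function('a')(2), 13), -13) = Mul(Add(Pow(2, 2), 13), -13) = Mul(Add(4, 13), -13) = Mul(17, -13) = -221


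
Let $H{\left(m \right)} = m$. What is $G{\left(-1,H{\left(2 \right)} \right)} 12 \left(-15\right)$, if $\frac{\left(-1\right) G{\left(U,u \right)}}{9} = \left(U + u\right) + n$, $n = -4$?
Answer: $-4860$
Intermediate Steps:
$G{\left(U,u \right)} = 36 - 9 U - 9 u$ ($G{\left(U,u \right)} = - 9 \left(\left(U + u\right) - 4\right) = - 9 \left(-4 + U + u\right) = 36 - 9 U - 9 u$)
$G{\left(-1,H{\left(2 \right)} \right)} 12 \left(-15\right) = \left(36 - -9 - 18\right) 12 \left(-15\right) = \left(36 + 9 - 18\right) 12 \left(-15\right) = 27 \cdot 12 \left(-15\right) = 324 \left(-15\right) = -4860$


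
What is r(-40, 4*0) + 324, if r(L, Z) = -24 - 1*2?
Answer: 298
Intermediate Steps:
r(L, Z) = -26 (r(L, Z) = -24 - 2 = -26)
r(-40, 4*0) + 324 = -26 + 324 = 298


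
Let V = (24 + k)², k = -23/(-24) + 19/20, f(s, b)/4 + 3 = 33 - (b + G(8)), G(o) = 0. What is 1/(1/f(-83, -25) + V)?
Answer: 158400/106325411 ≈ 0.0014898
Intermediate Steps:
f(s, b) = 120 - 4*b (f(s, b) = -12 + 4*(33 - (b + 0)) = -12 + 4*(33 - b) = -12 + (132 - 4*b) = 120 - 4*b)
k = 229/120 (k = -23*(-1/24) + 19*(1/20) = 23/24 + 19/20 = 229/120 ≈ 1.9083)
V = 9665881/14400 (V = (24 + 229/120)² = (3109/120)² = 9665881/14400 ≈ 671.24)
1/(1/f(-83, -25) + V) = 1/(1/(120 - 4*(-25)) + 9665881/14400) = 1/(1/(120 + 100) + 9665881/14400) = 1/(1/220 + 9665881/14400) = 1/(106325411/158400) = 158400/106325411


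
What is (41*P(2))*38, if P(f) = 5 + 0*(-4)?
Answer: 7790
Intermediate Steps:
P(f) = 5 (P(f) = 5 + 0 = 5)
(41*P(2))*38 = (41*5)*38 = 205*38 = 7790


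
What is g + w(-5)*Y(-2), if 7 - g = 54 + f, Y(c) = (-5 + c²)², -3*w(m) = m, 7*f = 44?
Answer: -1084/21 ≈ -51.619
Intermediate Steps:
f = 44/7 (f = (⅐)*44 = 44/7 ≈ 6.2857)
w(m) = -m/3
g = -373/7 (g = 7 - (54 + 44/7) = 7 - 1*422/7 = 7 - 422/7 = -373/7 ≈ -53.286)
g + w(-5)*Y(-2) = -373/7 + (-⅓*(-5))*(-5 + (-2)²)² = -373/7 + 5*(-5 + 4)²/3 = -373/7 + (5/3)*(-1)² = -373/7 + (5/3)*1 = -373/7 + 5/3 = -1084/21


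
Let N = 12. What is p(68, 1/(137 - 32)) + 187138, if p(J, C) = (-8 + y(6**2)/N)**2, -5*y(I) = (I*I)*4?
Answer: 4901234/25 ≈ 1.9605e+5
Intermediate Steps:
y(I) = -4*I**2/5 (y(I) = -I*I*4/5 = -I**2*4/5 = -4*I**2/5)
p(J, C) = 222784/25 (p(J, C) = (-8 - 4*(6**2)**2/5/12)**2 = (-8 - 4/5*36**2*(1/12))**2 = (-8 - 4/5*1296*(1/12))**2 = (-8 - 5184/5*1/12)**2 = (-8 - 432/5)**2 = (-472/5)**2 = 222784/25)
p(68, 1/(137 - 32)) + 187138 = 222784/25 + 187138 = 4901234/25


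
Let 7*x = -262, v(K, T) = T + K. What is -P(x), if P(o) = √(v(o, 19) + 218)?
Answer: -√9779/7 ≈ -14.127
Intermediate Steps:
v(K, T) = K + T
x = -262/7 (x = (⅐)*(-262) = -262/7 ≈ -37.429)
P(o) = √(237 + o) (P(o) = √((o + 19) + 218) = √((19 + o) + 218) = √(237 + o))
-P(x) = -√(237 - 262/7) = -√(1397/7) = -√9779/7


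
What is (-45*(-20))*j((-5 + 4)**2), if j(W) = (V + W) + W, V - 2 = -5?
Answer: -900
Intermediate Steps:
V = -3 (V = 2 - 5 = -3)
j(W) = -3 + 2*W (j(W) = (-3 + W) + W = -3 + 2*W)
(-45*(-20))*j((-5 + 4)**2) = (-45*(-20))*(-3 + 2*(-5 + 4)**2) = 900*(-3 + 2*(-1)**2) = 900*(-3 + 2*1) = 900*(-3 + 2) = 900*(-1) = -900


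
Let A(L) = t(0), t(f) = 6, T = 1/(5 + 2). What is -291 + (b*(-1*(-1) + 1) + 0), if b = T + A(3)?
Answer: -1951/7 ≈ -278.71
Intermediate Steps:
T = ⅐ (T = 1/7 = ⅐ ≈ 0.14286)
A(L) = 6
b = 43/7 (b = ⅐ + 6 = 43/7 ≈ 6.1429)
-291 + (b*(-1*(-1) + 1) + 0) = -291 + (43*(-1*(-1) + 1)/7 + 0) = -291 + (43*(1 + 1)/7 + 0) = -291 + ((43/7)*2 + 0) = -291 + (86/7 + 0) = -291 + 86/7 = -1951/7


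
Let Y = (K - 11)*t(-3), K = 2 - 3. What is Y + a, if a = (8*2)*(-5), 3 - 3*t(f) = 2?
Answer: -84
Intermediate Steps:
K = -1
t(f) = ⅓ (t(f) = 1 - ⅓*2 = 1 - ⅔ = ⅓)
Y = -4 (Y = (-1 - 11)*(⅓) = -12*⅓ = -4)
a = -80 (a = 16*(-5) = -80)
Y + a = -4 - 80 = -84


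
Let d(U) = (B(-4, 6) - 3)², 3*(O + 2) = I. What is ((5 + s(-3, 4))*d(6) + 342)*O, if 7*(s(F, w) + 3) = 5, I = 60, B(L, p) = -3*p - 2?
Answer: 224010/7 ≈ 32001.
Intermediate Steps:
B(L, p) = -2 - 3*p
s(F, w) = -16/7 (s(F, w) = -3 + (⅐)*5 = -3 + 5/7 = -16/7)
O = 18 (O = -2 + (⅓)*60 = -2 + 20 = 18)
d(U) = 529 (d(U) = ((-2 - 3*6) - 3)² = ((-2 - 18) - 3)² = (-20 - 3)² = (-23)² = 529)
((5 + s(-3, 4))*d(6) + 342)*O = ((5 - 16/7)*529 + 342)*18 = ((19/7)*529 + 342)*18 = (10051/7 + 342)*18 = (12445/7)*18 = 224010/7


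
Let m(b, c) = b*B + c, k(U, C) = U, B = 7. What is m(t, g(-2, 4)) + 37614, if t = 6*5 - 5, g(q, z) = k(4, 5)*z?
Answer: 37805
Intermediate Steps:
g(q, z) = 4*z
t = 25 (t = 30 - 5 = 25)
m(b, c) = c + 7*b (m(b, c) = b*7 + c = 7*b + c = c + 7*b)
m(t, g(-2, 4)) + 37614 = (4*4 + 7*25) + 37614 = (16 + 175) + 37614 = 191 + 37614 = 37805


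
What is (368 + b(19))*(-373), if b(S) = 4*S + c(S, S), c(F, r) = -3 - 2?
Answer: -163747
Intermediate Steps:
c(F, r) = -5
b(S) = -5 + 4*S (b(S) = 4*S - 5 = -5 + 4*S)
(368 + b(19))*(-373) = (368 + (-5 + 4*19))*(-373) = (368 + (-5 + 76))*(-373) = (368 + 71)*(-373) = 439*(-373) = -163747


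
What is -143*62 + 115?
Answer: -8751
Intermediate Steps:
-143*62 + 115 = -8866 + 115 = -8751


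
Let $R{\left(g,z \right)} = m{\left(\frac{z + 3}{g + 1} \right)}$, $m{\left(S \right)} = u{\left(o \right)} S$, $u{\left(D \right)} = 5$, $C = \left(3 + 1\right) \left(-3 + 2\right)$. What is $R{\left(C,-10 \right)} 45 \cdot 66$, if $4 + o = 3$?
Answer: $34650$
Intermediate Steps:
$C = -4$ ($C = 4 \left(-1\right) = -4$)
$o = -1$ ($o = -4 + 3 = -1$)
$m{\left(S \right)} = 5 S$
$R{\left(g,z \right)} = \frac{5 \left(3 + z\right)}{1 + g}$ ($R{\left(g,z \right)} = 5 \frac{z + 3}{g + 1} = 5 \frac{3 + z}{1 + g} = \frac{5 \left(3 + z\right)}{1 + g}$)
$R{\left(C,-10 \right)} 45 \cdot 66 = \frac{5 \left(3 - 10\right)}{1 - 4} \cdot 45 \cdot 66 = 5 \frac{1}{-3} \left(-7\right) 45 \cdot 66 = 5 \left(- \frac{1}{3}\right) \left(-7\right) 45 \cdot 66 = \frac{35}{3} \cdot 45 \cdot 66 = 525 \cdot 66 = 34650$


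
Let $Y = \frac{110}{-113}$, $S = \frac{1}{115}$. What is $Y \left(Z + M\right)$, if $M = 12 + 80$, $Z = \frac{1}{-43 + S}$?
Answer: $- \frac{25010315}{279336} \approx -89.535$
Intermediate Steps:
$S = \frac{1}{115} \approx 0.0086956$
$Z = - \frac{115}{4944}$ ($Z = \frac{1}{-43 + \frac{1}{115}} = \frac{1}{- \frac{4944}{115}} = - \frac{115}{4944} \approx -0.023261$)
$Y = - \frac{110}{113}$ ($Y = 110 \left(- \frac{1}{113}\right) = - \frac{110}{113} \approx -0.97345$)
$M = 92$
$Y \left(Z + M\right) = - \frac{110 \left(- \frac{115}{4944} + 92\right)}{113} = \left(- \frac{110}{113}\right) \frac{454733}{4944} = - \frac{25010315}{279336}$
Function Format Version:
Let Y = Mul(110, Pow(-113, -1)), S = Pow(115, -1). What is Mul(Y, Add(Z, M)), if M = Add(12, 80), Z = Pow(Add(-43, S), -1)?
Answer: Rational(-25010315, 279336) ≈ -89.535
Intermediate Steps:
S = Rational(1, 115) ≈ 0.0086956
Z = Rational(-115, 4944) (Z = Pow(Add(-43, Rational(1, 115)), -1) = Pow(Rational(-4944, 115), -1) = Rational(-115, 4944) ≈ -0.023261)
Y = Rational(-110, 113) (Y = Mul(110, Rational(-1, 113)) = Rational(-110, 113) ≈ -0.97345)
M = 92
Mul(Y, Add(Z, M)) = Mul(Rational(-110, 113), Add(Rational(-115, 4944), 92)) = Mul(Rational(-110, 113), Rational(454733, 4944)) = Rational(-25010315, 279336)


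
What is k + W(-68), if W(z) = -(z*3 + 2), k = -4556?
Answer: -4354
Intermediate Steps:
W(z) = -2 - 3*z (W(z) = -(3*z + 2) = -(2 + 3*z) = -2 - 3*z)
k + W(-68) = -4556 + (-2 - 3*(-68)) = -4556 + (-2 + 204) = -4556 + 202 = -4354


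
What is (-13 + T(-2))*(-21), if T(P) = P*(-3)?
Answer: 147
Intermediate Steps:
T(P) = -3*P
(-13 + T(-2))*(-21) = (-13 - 3*(-2))*(-21) = (-13 + 6)*(-21) = -7*(-21) = 147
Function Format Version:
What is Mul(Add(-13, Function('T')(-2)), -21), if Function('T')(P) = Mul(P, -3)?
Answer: 147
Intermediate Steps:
Function('T')(P) = Mul(-3, P)
Mul(Add(-13, Function('T')(-2)), -21) = Mul(Add(-13, Mul(-3, -2)), -21) = Mul(Add(-13, 6), -21) = Mul(-7, -21) = 147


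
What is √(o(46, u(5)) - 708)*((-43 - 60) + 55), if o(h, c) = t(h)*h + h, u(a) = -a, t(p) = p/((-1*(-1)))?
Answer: -48*√1454 ≈ -1830.3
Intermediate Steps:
t(p) = p (t(p) = p/1 = p*1 = p)
o(h, c) = h + h² (o(h, c) = h*h + h = h² + h = h + h²)
√(o(46, u(5)) - 708)*((-43 - 60) + 55) = √(46*(1 + 46) - 708)*((-43 - 60) + 55) = √(46*47 - 708)*(-103 + 55) = √(2162 - 708)*(-48) = √1454*(-48) = -48*√1454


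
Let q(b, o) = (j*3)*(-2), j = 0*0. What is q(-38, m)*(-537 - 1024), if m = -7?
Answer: 0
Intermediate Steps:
j = 0
q(b, o) = 0 (q(b, o) = (0*3)*(-2) = 0*(-2) = 0)
q(-38, m)*(-537 - 1024) = 0*(-537 - 1024) = 0*(-1561) = 0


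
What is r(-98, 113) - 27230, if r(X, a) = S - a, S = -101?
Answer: -27444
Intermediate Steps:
r(X, a) = -101 - a
r(-98, 113) - 27230 = (-101 - 1*113) - 27230 = (-101 - 113) - 27230 = -214 - 27230 = -27444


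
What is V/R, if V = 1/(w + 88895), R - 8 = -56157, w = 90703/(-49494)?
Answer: -49494/247037543997623 ≈ -2.0035e-10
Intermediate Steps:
w = -90703/49494 (w = 90703*(-1/49494) = -90703/49494 ≈ -1.8326)
R = -56149 (R = 8 - 56157 = -56149)
V = 49494/4399678427 (V = 1/(-90703/49494 + 88895) = 1/(4399678427/49494) = 49494/4399678427 ≈ 1.1249e-5)
V/R = (49494/4399678427)/(-56149) = (49494/4399678427)*(-1/56149) = -49494/247037543997623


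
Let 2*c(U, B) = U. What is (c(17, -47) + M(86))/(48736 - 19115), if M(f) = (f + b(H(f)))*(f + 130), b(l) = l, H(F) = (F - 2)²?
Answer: 3085361/59242 ≈ 52.081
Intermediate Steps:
c(U, B) = U/2
H(F) = (-2 + F)²
M(f) = (130 + f)*(f + (-2 + f)²) (M(f) = (f + (-2 + f)²)*(f + 130) = (f + (-2 + f)²)*(130 + f) = (130 + f)*(f + (-2 + f)²))
(c(17, -47) + M(86))/(48736 - 19115) = ((½)*17 + (520 + 86³ - 386*86 + 127*86²))/(48736 - 19115) = (17/2 + (520 + 636056 - 33196 + 127*7396))/29621 = (17/2 + (520 + 636056 - 33196 + 939292))*(1/29621) = (17/2 + 1542672)*(1/29621) = (3085361/2)*(1/29621) = 3085361/59242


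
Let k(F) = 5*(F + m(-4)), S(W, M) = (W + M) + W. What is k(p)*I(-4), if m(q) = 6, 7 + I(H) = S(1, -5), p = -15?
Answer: 450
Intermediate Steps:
S(W, M) = M + 2*W (S(W, M) = (M + W) + W = M + 2*W)
I(H) = -10 (I(H) = -7 + (-5 + 2*1) = -7 + (-5 + 2) = -7 - 3 = -10)
k(F) = 30 + 5*F (k(F) = 5*(F + 6) = 5*(6 + F) = 30 + 5*F)
k(p)*I(-4) = (30 + 5*(-15))*(-10) = (30 - 75)*(-10) = -45*(-10) = 450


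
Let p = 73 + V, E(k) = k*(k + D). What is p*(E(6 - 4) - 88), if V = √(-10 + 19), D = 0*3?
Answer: -6384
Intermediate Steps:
D = 0
E(k) = k² (E(k) = k*(k + 0) = k*k = k²)
V = 3 (V = √9 = 3)
p = 76 (p = 73 + 3 = 76)
p*(E(6 - 4) - 88) = 76*((6 - 4)² - 88) = 76*(2² - 88) = 76*(4 - 88) = 76*(-84) = -6384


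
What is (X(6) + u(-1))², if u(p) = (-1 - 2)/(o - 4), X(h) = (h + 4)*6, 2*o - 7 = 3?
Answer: 3249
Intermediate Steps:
o = 5 (o = 7/2 + (½)*3 = 7/2 + 3/2 = 5)
X(h) = 24 + 6*h (X(h) = (4 + h)*6 = 24 + 6*h)
u(p) = -3 (u(p) = (-1 - 2)/(5 - 4) = -3/1 = -3*1 = -3)
(X(6) + u(-1))² = ((24 + 6*6) - 3)² = ((24 + 36) - 3)² = (60 - 3)² = 57² = 3249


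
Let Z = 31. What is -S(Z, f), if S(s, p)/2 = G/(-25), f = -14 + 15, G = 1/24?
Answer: 1/300 ≈ 0.0033333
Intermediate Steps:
G = 1/24 ≈ 0.041667
f = 1
S(s, p) = -1/300 (S(s, p) = 2*((1/24)/(-25)) = 2*((1/24)*(-1/25)) = 2*(-1/600) = -1/300)
-S(Z, f) = -1*(-1/300) = 1/300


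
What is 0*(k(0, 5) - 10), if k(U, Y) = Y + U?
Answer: 0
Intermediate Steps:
k(U, Y) = U + Y
0*(k(0, 5) - 10) = 0*((0 + 5) - 10) = 0*(5 - 10) = 0*(-5) = 0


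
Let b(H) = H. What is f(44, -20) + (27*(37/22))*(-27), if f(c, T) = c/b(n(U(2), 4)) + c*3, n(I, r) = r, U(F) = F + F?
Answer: -23827/22 ≈ -1083.0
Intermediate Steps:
U(F) = 2*F
f(c, T) = 13*c/4 (f(c, T) = c/4 + c*3 = c*(¼) + 3*c = c/4 + 3*c = 13*c/4)
f(44, -20) + (27*(37/22))*(-27) = (13/4)*44 + (27*(37/22))*(-27) = 143 + (27*(37*(1/22)))*(-27) = 143 + (27*(37/22))*(-27) = 143 + (999/22)*(-27) = 143 - 26973/22 = -23827/22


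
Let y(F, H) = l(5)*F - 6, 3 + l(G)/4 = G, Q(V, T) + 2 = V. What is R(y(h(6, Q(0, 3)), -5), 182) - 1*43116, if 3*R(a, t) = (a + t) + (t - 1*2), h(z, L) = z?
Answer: -128944/3 ≈ -42981.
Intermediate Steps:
Q(V, T) = -2 + V
l(G) = -12 + 4*G
y(F, H) = -6 + 8*F (y(F, H) = (-12 + 4*5)*F - 6 = (-12 + 20)*F - 6 = 8*F - 6 = -6 + 8*F)
R(a, t) = -⅔ + a/3 + 2*t/3 (R(a, t) = ((a + t) + (t - 1*2))/3 = ((a + t) + (t - 2))/3 = ((a + t) + (-2 + t))/3 = (-2 + a + 2*t)/3 = -⅔ + a/3 + 2*t/3)
R(y(h(6, Q(0, 3)), -5), 182) - 1*43116 = (-⅔ + (-6 + 8*6)/3 + (⅔)*182) - 1*43116 = (-⅔ + (-6 + 48)/3 + 364/3) - 43116 = (-⅔ + (⅓)*42 + 364/3) - 43116 = (-⅔ + 14 + 364/3) - 43116 = 404/3 - 43116 = -128944/3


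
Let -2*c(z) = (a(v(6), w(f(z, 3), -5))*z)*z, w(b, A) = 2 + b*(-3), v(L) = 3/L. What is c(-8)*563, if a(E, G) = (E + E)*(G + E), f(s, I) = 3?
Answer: 117104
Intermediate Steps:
w(b, A) = 2 - 3*b
a(E, G) = 2*E*(E + G) (a(E, G) = (2*E)*(E + G) = 2*E*(E + G))
c(z) = 13*z**2/4 (c(z) = -(2*(3/6)*(3/6 + (2 - 3*3)))*z*z/2 = -(2*(3*(1/6))*(3*(1/6) + (2 - 9)))*z*z/2 = -(2*(1/2)*(1/2 - 7))*z*z/2 = -(2*(1/2)*(-13/2))*z*z/2 = -(-13*z/2)*z/2 = -(-13)*z**2/4 = 13*z**2/4)
c(-8)*563 = ((13/4)*(-8)**2)*563 = ((13/4)*64)*563 = 208*563 = 117104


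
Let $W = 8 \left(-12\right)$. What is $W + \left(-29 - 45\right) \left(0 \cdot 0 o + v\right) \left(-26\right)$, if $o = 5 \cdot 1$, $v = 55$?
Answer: $105724$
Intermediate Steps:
$o = 5$
$W = -96$
$W + \left(-29 - 45\right) \left(0 \cdot 0 o + v\right) \left(-26\right) = -96 + \left(-29 - 45\right) \left(0 \cdot 0 \cdot 5 + 55\right) \left(-26\right) = -96 + - 74 \left(0 \cdot 5 + 55\right) \left(-26\right) = -96 + - 74 \left(0 + 55\right) \left(-26\right) = -96 + \left(-74\right) 55 \left(-26\right) = -96 - -105820 = -96 + 105820 = 105724$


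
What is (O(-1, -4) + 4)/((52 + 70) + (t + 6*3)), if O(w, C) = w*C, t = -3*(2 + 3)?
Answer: 8/125 ≈ 0.064000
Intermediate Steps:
t = -15 (t = -3*5 = -15)
O(w, C) = C*w
(O(-1, -4) + 4)/((52 + 70) + (t + 6*3)) = (-4*(-1) + 4)/((52 + 70) + (-15 + 6*3)) = (4 + 4)/(122 + (-15 + 18)) = 8/(122 + 3) = 8/125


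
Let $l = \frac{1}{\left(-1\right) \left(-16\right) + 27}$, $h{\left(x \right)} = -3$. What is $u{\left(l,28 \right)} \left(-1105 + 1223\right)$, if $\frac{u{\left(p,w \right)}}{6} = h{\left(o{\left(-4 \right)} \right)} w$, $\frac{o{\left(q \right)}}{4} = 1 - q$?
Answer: $-59472$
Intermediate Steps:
$o{\left(q \right)} = 4 - 4 q$ ($o{\left(q \right)} = 4 \left(1 - q\right) = 4 - 4 q$)
$l = \frac{1}{43}$ ($l = \frac{1}{16 + 27} = \frac{1}{43} \approx 0.023256$)
$u{\left(p,w \right)} = - 18 w$ ($u{\left(p,w \right)} = 6 \left(- 3 w\right) = - 18 w$)
$u{\left(l,28 \right)} \left(-1105 + 1223\right) = \left(-18\right) 28 \left(-1105 + 1223\right) = \left(-504\right) 118 = -59472$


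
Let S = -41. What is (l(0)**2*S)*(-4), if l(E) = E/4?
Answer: 0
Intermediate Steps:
l(E) = E/4 (l(E) = E*(1/4) = E/4)
(l(0)**2*S)*(-4) = (((1/4)*0)**2*(-41))*(-4) = (0**2*(-41))*(-4) = (0*(-41))*(-4) = 0*(-4) = 0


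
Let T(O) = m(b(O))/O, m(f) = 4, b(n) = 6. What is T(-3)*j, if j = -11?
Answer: 44/3 ≈ 14.667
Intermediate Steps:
T(O) = 4/O
T(-3)*j = (4/(-3))*(-11) = (4*(-⅓))*(-11) = -4/3*(-11) = 44/3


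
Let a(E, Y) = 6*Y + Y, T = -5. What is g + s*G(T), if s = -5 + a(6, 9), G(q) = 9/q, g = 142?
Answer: 188/5 ≈ 37.600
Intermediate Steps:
a(E, Y) = 7*Y
s = 58 (s = -5 + 7*9 = -5 + 63 = 58)
g + s*G(T) = 142 + 58*(9/(-5)) = 142 + 58*(9*(-⅕)) = 142 + 58*(-9/5) = 142 - 522/5 = 188/5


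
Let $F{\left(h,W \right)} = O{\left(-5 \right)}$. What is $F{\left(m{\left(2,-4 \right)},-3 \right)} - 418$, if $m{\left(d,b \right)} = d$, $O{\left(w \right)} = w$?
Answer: $-423$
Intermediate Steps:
$F{\left(h,W \right)} = -5$
$F{\left(m{\left(2,-4 \right)},-3 \right)} - 418 = -5 - 418 = -423$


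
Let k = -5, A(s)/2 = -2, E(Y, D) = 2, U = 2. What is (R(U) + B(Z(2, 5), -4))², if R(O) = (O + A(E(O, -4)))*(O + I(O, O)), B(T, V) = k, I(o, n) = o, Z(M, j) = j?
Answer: 169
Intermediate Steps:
A(s) = -4 (A(s) = 2*(-2) = -4)
B(T, V) = -5
R(O) = 2*O*(-4 + O) (R(O) = (O - 4)*(O + O) = (-4 + O)*(2*O) = 2*O*(-4 + O))
(R(U) + B(Z(2, 5), -4))² = (2*2*(-4 + 2) - 5)² = (2*2*(-2) - 5)² = (-8 - 5)² = (-13)² = 169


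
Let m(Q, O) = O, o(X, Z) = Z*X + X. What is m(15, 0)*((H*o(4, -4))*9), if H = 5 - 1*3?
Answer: 0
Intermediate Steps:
H = 2 (H = 5 - 3 = 2)
o(X, Z) = X + X*Z (o(X, Z) = X*Z + X = X + X*Z)
m(15, 0)*((H*o(4, -4))*9) = 0*((2*(4*(1 - 4)))*9) = 0*((2*(4*(-3)))*9) = 0*((2*(-12))*9) = 0*(-24*9) = 0*(-216) = 0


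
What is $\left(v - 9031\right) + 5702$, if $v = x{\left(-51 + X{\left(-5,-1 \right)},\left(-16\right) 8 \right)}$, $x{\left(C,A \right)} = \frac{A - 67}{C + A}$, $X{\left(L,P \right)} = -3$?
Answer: $- \frac{46591}{14} \approx -3327.9$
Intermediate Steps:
$x{\left(C,A \right)} = \frac{-67 + A}{A + C}$
$v = \frac{15}{14}$ ($v = \frac{-67 - 128}{\left(-16\right) 8 - 54} = \frac{-67 - 128}{-128 - 54} = \frac{1}{-182} \left(-195\right) = \left(- \frac{1}{182}\right) \left(-195\right) = \frac{15}{14} \approx 1.0714$)
$\left(v - 9031\right) + 5702 = \left(\frac{15}{14} - 9031\right) + 5702 = - \frac{126419}{14} + 5702 = - \frac{46591}{14}$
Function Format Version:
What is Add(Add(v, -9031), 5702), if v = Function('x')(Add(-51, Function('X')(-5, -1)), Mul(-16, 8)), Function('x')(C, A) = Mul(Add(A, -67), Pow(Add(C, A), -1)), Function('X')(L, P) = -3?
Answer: Rational(-46591, 14) ≈ -3327.9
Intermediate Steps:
Function('x')(C, A) = Mul(Pow(Add(A, C), -1), Add(-67, A)) (Function('x')(C, A) = Mul(Add(-67, A), Pow(Add(A, C), -1)) = Mul(Pow(Add(A, C), -1), Add(-67, A)))
v = Rational(15, 14) (v = Mul(Pow(Add(Mul(-16, 8), Add(-51, -3)), -1), Add(-67, Mul(-16, 8))) = Mul(Pow(Add(-128, -54), -1), Add(-67, -128)) = Mul(Pow(-182, -1), -195) = Mul(Rational(-1, 182), -195) = Rational(15, 14) ≈ 1.0714)
Add(Add(v, -9031), 5702) = Add(Add(Rational(15, 14), -9031), 5702) = Add(Rational(-126419, 14), 5702) = Rational(-46591, 14)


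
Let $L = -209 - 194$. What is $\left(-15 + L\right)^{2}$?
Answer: $174724$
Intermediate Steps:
$L = -403$ ($L = -209 - 194 = -403$)
$\left(-15 + L\right)^{2} = \left(-15 - 403\right)^{2} = \left(-418\right)^{2} = 174724$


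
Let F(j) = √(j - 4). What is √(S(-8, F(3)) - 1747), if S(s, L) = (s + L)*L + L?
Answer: √(-1747 + I*(-7 + I)) ≈ 0.08371 - 41.809*I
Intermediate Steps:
F(j) = √(-4 + j)
S(s, L) = L + L*(L + s) (S(s, L) = (L + s)*L + L = L*(L + s) + L = L + L*(L + s))
√(S(-8, F(3)) - 1747) = √(√(-4 + 3)*(1 + √(-4 + 3) - 8) - 1747) = √(√(-1)*(1 + √(-1) - 8) - 1747) = √(I*(1 + I - 8) - 1747) = √(I*(-7 + I) - 1747) = √(-1747 + I*(-7 + I))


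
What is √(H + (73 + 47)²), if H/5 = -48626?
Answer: I*√228730 ≈ 478.26*I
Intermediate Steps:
H = -243130 (H = 5*(-48626) = -243130)
√(H + (73 + 47)²) = √(-243130 + (73 + 47)²) = √(-243130 + 120²) = √(-243130 + 14400) = √(-228730) = I*√228730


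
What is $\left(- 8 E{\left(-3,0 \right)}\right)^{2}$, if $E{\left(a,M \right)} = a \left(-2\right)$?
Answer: $2304$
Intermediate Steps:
$E{\left(a,M \right)} = - 2 a$
$\left(- 8 E{\left(-3,0 \right)}\right)^{2} = \left(- 8 \left(\left(-2\right) \left(-3\right)\right)\right)^{2} = \left(\left(-8\right) 6\right)^{2} = \left(-48\right)^{2} = 2304$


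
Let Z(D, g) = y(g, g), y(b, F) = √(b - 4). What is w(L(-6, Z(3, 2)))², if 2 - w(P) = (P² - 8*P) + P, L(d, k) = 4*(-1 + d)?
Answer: 956484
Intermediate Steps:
y(b, F) = √(-4 + b)
Z(D, g) = √(-4 + g)
L(d, k) = -4 + 4*d
w(P) = 2 - P² + 7*P (w(P) = 2 - ((P² - 8*P) + P) = 2 - (P² - 7*P) = 2 + (-P² + 7*P) = 2 - P² + 7*P)
w(L(-6, Z(3, 2)))² = (2 - (-4 + 4*(-6))² + 7*(-4 + 4*(-6)))² = (2 - (-4 - 24)² + 7*(-4 - 24))² = (2 - 1*(-28)² + 7*(-28))² = (2 - 1*784 - 196)² = (2 - 784 - 196)² = (-978)² = 956484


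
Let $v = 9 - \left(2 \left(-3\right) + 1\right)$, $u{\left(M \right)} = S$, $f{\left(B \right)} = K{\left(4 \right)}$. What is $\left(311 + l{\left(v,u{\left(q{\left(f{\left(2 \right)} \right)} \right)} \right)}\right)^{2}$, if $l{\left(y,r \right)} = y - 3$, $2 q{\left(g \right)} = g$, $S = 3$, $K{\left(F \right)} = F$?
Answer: $103684$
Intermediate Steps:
$f{\left(B \right)} = 4$
$q{\left(g \right)} = \frac{g}{2}$
$u{\left(M \right)} = 3$
$v = 14$ ($v = 9 - \left(-6 + 1\right) = 9 - -5 = 9 + 5 = 14$)
$l{\left(y,r \right)} = -3 + y$ ($l{\left(y,r \right)} = y - 3 = -3 + y$)
$\left(311 + l{\left(v,u{\left(q{\left(f{\left(2 \right)} \right)} \right)} \right)}\right)^{2} = \left(311 + \left(-3 + 14\right)\right)^{2} = \left(311 + 11\right)^{2} = 322^{2} = 103684$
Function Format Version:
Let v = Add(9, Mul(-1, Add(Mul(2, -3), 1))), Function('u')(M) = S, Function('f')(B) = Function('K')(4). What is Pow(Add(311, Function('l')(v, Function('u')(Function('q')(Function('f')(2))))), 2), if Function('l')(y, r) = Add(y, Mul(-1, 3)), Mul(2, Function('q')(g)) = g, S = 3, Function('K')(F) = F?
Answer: 103684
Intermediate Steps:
Function('f')(B) = 4
Function('q')(g) = Mul(Rational(1, 2), g)
Function('u')(M) = 3
v = 14 (v = Add(9, Mul(-1, Add(-6, 1))) = Add(9, Mul(-1, -5)) = Add(9, 5) = 14)
Function('l')(y, r) = Add(-3, y) (Function('l')(y, r) = Add(y, -3) = Add(-3, y))
Pow(Add(311, Function('l')(v, Function('u')(Function('q')(Function('f')(2))))), 2) = Pow(Add(311, Add(-3, 14)), 2) = Pow(Add(311, 11), 2) = Pow(322, 2) = 103684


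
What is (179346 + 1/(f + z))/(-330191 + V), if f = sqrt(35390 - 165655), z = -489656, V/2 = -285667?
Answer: -8600111612317058/43230490902403305 + I*sqrt(130265)/216152454512016525 ≈ -0.19894 + 1.6698e-15*I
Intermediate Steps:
V = -571334 (V = 2*(-285667) = -571334)
f = I*sqrt(130265) (f = sqrt(-130265) = I*sqrt(130265) ≈ 360.92*I)
(179346 + 1/(f + z))/(-330191 + V) = (179346 + 1/(I*sqrt(130265) - 489656))/(-330191 - 571334) = (179346 + 1/(-489656 + I*sqrt(130265)))/(-901525) = (179346 + 1/(-489656 + I*sqrt(130265)))*(-1/901525) = -179346/901525 - 1/(901525*(-489656 + I*sqrt(130265)))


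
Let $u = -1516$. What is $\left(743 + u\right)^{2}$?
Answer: $597529$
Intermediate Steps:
$\left(743 + u\right)^{2} = \left(743 - 1516\right)^{2} = \left(-773\right)^{2} = 597529$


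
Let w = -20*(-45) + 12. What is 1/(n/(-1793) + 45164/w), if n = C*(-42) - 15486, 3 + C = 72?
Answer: 408804/24436315 ≈ 0.016729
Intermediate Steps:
C = 69 (C = -3 + 72 = 69)
w = 912 (w = 900 + 12 = 912)
n = -18384 (n = 69*(-42) - 15486 = -2898 - 15486 = -18384)
1/(n/(-1793) + 45164/w) = 1/(-18384/(-1793) + 45164/912) = 1/(-18384*(-1/1793) + 45164*(1/912)) = 1/(18384/1793 + 11291/228) = 1/(24436315/408804) = 408804/24436315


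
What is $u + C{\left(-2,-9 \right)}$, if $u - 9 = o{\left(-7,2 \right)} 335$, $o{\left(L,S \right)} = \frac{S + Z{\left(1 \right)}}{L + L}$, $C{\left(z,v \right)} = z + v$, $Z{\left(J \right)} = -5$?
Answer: $\frac{977}{14} \approx 69.786$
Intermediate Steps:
$C{\left(z,v \right)} = v + z$
$o{\left(L,S \right)} = \frac{-5 + S}{2 L}$ ($o{\left(L,S \right)} = \frac{S - 5}{L + L} = \frac{-5 + S}{2 L}$)
$u = \frac{1131}{14}$ ($u = 9 + \frac{-5 + 2}{2 \left(-7\right)} 335 = 9 + \frac{1}{2} \left(- \frac{1}{7}\right) \left(-3\right) 335 = 9 + \frac{3}{14} \cdot 335 = 9 + \frac{1005}{14} = \frac{1131}{14} \approx 80.786$)
$u + C{\left(-2,-9 \right)} = \frac{1131}{14} - 11 = \frac{977}{14}$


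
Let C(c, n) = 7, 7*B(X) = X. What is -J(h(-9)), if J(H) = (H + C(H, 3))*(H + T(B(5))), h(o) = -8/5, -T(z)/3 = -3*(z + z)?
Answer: -10638/175 ≈ -60.789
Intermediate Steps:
B(X) = X/7
T(z) = 18*z (T(z) = -(-9)*(z + z) = -(-9)*2*z = -(-18)*z = 18*z)
h(o) = -8/5 (h(o) = -8*1/5 = -8/5)
J(H) = (7 + H)*(90/7 + H) (J(H) = (H + 7)*(H + 18*((1/7)*5)) = (7 + H)*(H + 18*(5/7)) = (7 + H)*(H + 90/7) = (7 + H)*(90/7 + H))
-J(h(-9)) = -(90 + (-8/5)**2 + (139/7)*(-8/5)) = -(90 + 64/25 - 1112/35) = -1*10638/175 = -10638/175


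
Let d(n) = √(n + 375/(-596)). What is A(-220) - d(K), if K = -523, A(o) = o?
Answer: -220 - I*√46500367/298 ≈ -220.0 - 22.883*I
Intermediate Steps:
d(n) = √(-375/596 + n) (d(n) = √(n + 375*(-1/596)) = √(n - 375/596) = √(-375/596 + n))
A(-220) - d(K) = -220 - √(-55875 + 88804*(-523))/298 = -220 - √(-55875 - 46444492)/298 = -220 - √(-46500367)/298 = -220 - I*√46500367/298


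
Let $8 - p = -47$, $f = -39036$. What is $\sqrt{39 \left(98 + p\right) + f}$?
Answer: $i \sqrt{33069} \approx 181.85 i$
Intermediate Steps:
$p = 55$ ($p = 8 - -47 = 8 + 47 = 55$)
$\sqrt{39 \left(98 + p\right) + f} = \sqrt{39 \left(98 + 55\right) - 39036} = \sqrt{39 \cdot 153 - 39036} = \sqrt{5967 - 39036} = \sqrt{-33069} = i \sqrt{33069}$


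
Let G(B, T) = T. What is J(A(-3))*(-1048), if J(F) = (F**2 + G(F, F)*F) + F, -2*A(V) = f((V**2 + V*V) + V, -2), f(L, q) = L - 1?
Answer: -95368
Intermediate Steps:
f(L, q) = -1 + L
A(V) = 1/2 - V**2 - V/2 (A(V) = -(-1 + ((V**2 + V*V) + V))/2 = -(-1 + ((V**2 + V**2) + V))/2 = -(-1 + (2*V**2 + V))/2 = -(-1 + (V + 2*V**2))/2 = -(-1 + V + 2*V**2)/2 = 1/2 - V**2 - V/2)
J(F) = F + 2*F**2 (J(F) = (F**2 + F*F) + F = (F**2 + F**2) + F = 2*F**2 + F = F + 2*F**2)
J(A(-3))*(-1048) = ((1/2 - 1/2*(-3)*(1 + 2*(-3)))*(1 + 2*(1/2 - 1/2*(-3)*(1 + 2*(-3)))))*(-1048) = ((1/2 - 1/2*(-3)*(1 - 6))*(1 + 2*(1/2 - 1/2*(-3)*(1 - 6))))*(-1048) = ((1/2 - 1/2*(-3)*(-5))*(1 + 2*(1/2 - 1/2*(-3)*(-5))))*(-1048) = ((1/2 - 15/2)*(1 + 2*(1/2 - 15/2)))*(-1048) = -7*(1 + 2*(-7))*(-1048) = -7*(1 - 14)*(-1048) = -7*(-13)*(-1048) = 91*(-1048) = -95368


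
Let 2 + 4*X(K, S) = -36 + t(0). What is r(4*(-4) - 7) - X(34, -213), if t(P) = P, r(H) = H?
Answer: -27/2 ≈ -13.500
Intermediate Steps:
X(K, S) = -19/2 (X(K, S) = -½ + (-36 + 0)/4 = -½ + (¼)*(-36) = -½ - 9 = -19/2)
r(4*(-4) - 7) - X(34, -213) = (4*(-4) - 7) - 1*(-19/2) = (-16 - 7) + 19/2 = -23 + 19/2 = -27/2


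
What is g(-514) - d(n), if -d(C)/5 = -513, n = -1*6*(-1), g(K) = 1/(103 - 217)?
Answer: -292411/114 ≈ -2565.0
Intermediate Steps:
g(K) = -1/114 (g(K) = 1/(-114) = -1/114)
n = 6 (n = -6*(-1) = 6)
d(C) = 2565 (d(C) = -5*(-513) = 2565)
g(-514) - d(n) = -1/114 - 1*2565 = -1/114 - 2565 = -292411/114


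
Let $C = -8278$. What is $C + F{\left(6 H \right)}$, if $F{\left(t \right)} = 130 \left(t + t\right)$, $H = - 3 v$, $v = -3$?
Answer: $5762$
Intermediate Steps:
$H = 9$ ($H = \left(-3\right) \left(-3\right) = 9$)
$F{\left(t \right)} = 260 t$ ($F{\left(t \right)} = 130 \cdot 2 t = 260 t$)
$C + F{\left(6 H \right)} = -8278 + 260 \cdot 6 \cdot 9 = -8278 + 260 \cdot 54 = -8278 + 14040 = 5762$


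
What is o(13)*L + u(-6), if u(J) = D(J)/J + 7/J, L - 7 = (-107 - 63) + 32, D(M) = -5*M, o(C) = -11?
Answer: 8609/6 ≈ 1434.8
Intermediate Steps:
L = -131 (L = 7 + ((-107 - 63) + 32) = 7 + (-170 + 32) = 7 - 138 = -131)
u(J) = -5 + 7/J (u(J) = (-5*J)/J + 7/J = -5 + 7/J)
o(13)*L + u(-6) = -11*(-131) + (-5 + 7/(-6)) = 1441 + (-5 + 7*(-⅙)) = 1441 + (-5 - 7/6) = 1441 - 37/6 = 8609/6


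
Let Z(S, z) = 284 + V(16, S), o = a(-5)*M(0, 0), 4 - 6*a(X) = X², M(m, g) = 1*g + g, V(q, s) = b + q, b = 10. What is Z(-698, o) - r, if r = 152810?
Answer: -152500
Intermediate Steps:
V(q, s) = 10 + q
M(m, g) = 2*g (M(m, g) = g + g = 2*g)
a(X) = ⅔ - X²/6
o = 0 (o = (⅔ - ⅙*(-5)²)*(2*0) = (⅔ - ⅙*25)*0 = (⅔ - 25/6)*0 = -7/2*0 = 0)
Z(S, z) = 310 (Z(S, z) = 284 + (10 + 16) = 284 + 26 = 310)
Z(-698, o) - r = 310 - 1*152810 = 310 - 152810 = -152500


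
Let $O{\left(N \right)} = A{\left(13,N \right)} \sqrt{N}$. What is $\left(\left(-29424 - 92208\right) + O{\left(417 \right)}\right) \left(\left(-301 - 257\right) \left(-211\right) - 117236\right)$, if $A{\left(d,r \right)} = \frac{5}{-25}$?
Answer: $-61059264 - \frac{502 \sqrt{417}}{5} \approx -6.1061 \cdot 10^{7}$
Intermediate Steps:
$A{\left(d,r \right)} = - \frac{1}{5}$ ($A{\left(d,r \right)} = 5 \left(- \frac{1}{25}\right) = - \frac{1}{5}$)
$O{\left(N \right)} = - \frac{\sqrt{N}}{5}$
$\left(\left(-29424 - 92208\right) + O{\left(417 \right)}\right) \left(\left(-301 - 257\right) \left(-211\right) - 117236\right) = \left(\left(-29424 - 92208\right) - \frac{\sqrt{417}}{5}\right) \left(\left(-301 - 257\right) \left(-211\right) - 117236\right) = \left(\left(-29424 - 92208\right) - \frac{\sqrt{417}}{5}\right) \left(\left(-558\right) \left(-211\right) - 117236\right) = \left(-121632 - \frac{\sqrt{417}}{5}\right) \left(117738 - 117236\right) = \left(-121632 - \frac{\sqrt{417}}{5}\right) 502 = -61059264 - \frac{502 \sqrt{417}}{5}$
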